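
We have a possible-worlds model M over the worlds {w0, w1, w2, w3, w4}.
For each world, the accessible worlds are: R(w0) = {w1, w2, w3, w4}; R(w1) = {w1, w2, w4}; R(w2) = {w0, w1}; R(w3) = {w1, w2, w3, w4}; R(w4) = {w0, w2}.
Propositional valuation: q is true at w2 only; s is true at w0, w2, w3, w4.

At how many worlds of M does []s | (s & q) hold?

Let φ = []s | (s & q). Evaluate φ at each world:
  w0 (successors {w1, w2, w3, w4}): φ is false.
  w1 (successors {w1, w2, w4}): φ is false.
  w2 (successors {w0, w1}): φ is true.
  w3 (successors {w1, w2, w3, w4}): φ is false.
  w4 (successors {w0, w2}): φ is true.
For instance, at w2:
  At w2: []s is false, s & q is true, so []s | (s & q) is true.
    At w2: []s requires s at every successor {w0, w1}.
      s fails at w1, so []s is false at w2.
Satisfying worlds: {w2, w4}

2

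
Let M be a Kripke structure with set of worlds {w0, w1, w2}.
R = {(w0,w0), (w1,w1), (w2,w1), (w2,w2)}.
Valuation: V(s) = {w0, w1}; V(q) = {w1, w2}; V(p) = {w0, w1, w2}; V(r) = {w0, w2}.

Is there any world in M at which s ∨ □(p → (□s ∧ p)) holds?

Let φ = s ∨ □(p → (□s ∧ p)). Evaluate φ at each world:
  w0 (successors {w0}): φ is true.
  w1 (successors {w1}): φ is true.
  w2 (successors {w1, w2}): φ is false.
Detail at w0 (witness):
  At w0: s is true, □(p → (□s ∧ p)) is true, so s ∨ □(p → (□s ∧ p)) is true.
    At w0: □(p → (□s ∧ p)) requires p → (□s ∧ p) at every successor {w0}.
      At w0: p → (□s ∧ p) is true.
    So □(p → (□s ∧ p)) is true at w0.

Yes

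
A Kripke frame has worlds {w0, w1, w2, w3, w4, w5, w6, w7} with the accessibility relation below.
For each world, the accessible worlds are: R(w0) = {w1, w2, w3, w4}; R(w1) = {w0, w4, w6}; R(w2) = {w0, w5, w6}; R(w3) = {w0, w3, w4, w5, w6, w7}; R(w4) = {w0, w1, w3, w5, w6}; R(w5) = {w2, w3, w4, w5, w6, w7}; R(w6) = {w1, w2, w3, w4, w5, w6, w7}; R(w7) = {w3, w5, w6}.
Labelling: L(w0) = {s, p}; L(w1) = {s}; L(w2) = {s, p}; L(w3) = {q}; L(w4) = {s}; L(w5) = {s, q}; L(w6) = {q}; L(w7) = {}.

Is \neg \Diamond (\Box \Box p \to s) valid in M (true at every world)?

Let φ = \neg \Diamond (\Box \Box p \to s). Evaluate φ at each world:
  w0 (successors {w1, w2, w3, w4}): φ is false.
  w1 (successors {w0, w4, w6}): φ is false.
  w2 (successors {w0, w5, w6}): φ is false.
  w3 (successors {w0, w3, w4, w5, w6, w7}): φ is false.
  w4 (successors {w0, w1, w3, w5, w6}): φ is false.
  w5 (successors {w2, w3, w4, w5, w6, w7}): φ is false.
  w6 (successors {w1, w2, w3, w4, w5, w6, w7}): φ is false.
  w7 (successors {w3, w5, w6}): φ is false.
Detail at w0 (counterexample):
  At w0: \Diamond (\Box \Box p \to s) is true, so \neg \Diamond (\Box \Box p \to s) is false.
    At w0: \Diamond (\Box \Box p \to s) requires \Box \Box p \to s at some successor in {w1, w2, w3, w4}.
      \Box \Box p \to s holds at w1, so \Diamond (\Box \Box p \to s) is true at w0.

No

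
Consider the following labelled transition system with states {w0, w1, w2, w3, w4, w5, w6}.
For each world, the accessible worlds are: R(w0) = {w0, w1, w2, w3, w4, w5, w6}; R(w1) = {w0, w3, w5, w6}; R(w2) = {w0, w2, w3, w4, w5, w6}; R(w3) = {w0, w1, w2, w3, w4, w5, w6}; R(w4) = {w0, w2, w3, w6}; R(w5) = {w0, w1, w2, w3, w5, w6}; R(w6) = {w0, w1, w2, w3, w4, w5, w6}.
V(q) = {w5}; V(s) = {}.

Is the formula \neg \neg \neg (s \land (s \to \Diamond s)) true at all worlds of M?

Let φ = \neg \neg \neg (s \land (s \to \Diamond s)). Evaluate φ at each world:
  w0 (successors {w0, w1, w2, w3, w4, w5, w6}): φ is true.
  w1 (successors {w0, w3, w5, w6}): φ is true.
  w2 (successors {w0, w2, w3, w4, w5, w6}): φ is true.
  w3 (successors {w0, w1, w2, w3, w4, w5, w6}): φ is true.
  w4 (successors {w0, w2, w3, w6}): φ is true.
  w5 (successors {w0, w1, w2, w3, w5, w6}): φ is true.
  w6 (successors {w0, w1, w2, w3, w4, w5, w6}): φ is true.
For instance, at w5:
  At w5: \neg \neg (s \land (s \to \Diamond s)) is false, so \neg \neg \neg (s \land (s \to \Diamond s)) is true.
    At w5: \neg (s \land (s \to \Diamond s)) is true, so \neg \neg (s \land (s \to \Diamond s)) is false.
      At w5: s \land (s \to \Diamond s) is false, so \neg (s \land (s \to \Diamond s)) is true.

Yes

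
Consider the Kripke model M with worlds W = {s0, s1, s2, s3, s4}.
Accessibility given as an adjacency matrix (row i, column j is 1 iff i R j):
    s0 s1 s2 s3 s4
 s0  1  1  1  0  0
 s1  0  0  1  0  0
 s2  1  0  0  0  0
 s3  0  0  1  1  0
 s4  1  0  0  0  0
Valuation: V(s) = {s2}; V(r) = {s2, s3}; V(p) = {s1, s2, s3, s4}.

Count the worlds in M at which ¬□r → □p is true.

Let φ = ¬□r → □p. Evaluate φ at each world:
  s0 (successors {s0, s1, s2}): φ is false.
  s1 (successors {s2}): φ is true.
  s2 (successors {s0}): φ is false.
  s3 (successors {s2, s3}): φ is true.
  s4 (successors {s0}): φ is false.
For instance, at s1:
  At s1: ¬□r is false, □p is true, so ¬□r → □p is true.
    At s1: □r is true, so ¬□r is false.
      At s1: □r requires r at every successor {s2}.
        At s2: r is true.
      So □r is true at s1.
    At s1: □p requires p at every successor {s2}.
      At s2: p is true.
    So □p is true at s1.
Satisfying worlds: {s1, s3}

2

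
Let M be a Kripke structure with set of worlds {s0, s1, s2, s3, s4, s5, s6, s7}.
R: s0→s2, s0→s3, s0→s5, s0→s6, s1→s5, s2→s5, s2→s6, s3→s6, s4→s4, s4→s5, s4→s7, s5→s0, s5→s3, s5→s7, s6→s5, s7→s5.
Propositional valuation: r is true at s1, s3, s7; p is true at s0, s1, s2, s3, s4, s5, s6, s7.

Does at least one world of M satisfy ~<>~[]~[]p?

Let φ = ~<>~[]~[]p. Evaluate φ at each world:
  s0 (successors {s2, s3, s5, s6}): φ is false.
  s1 (successors {s5}): φ is false.
  s2 (successors {s5, s6}): φ is false.
  s3 (successors {s6}): φ is false.
  s4 (successors {s4, s5, s7}): φ is false.
  s5 (successors {s0, s3, s7}): φ is false.
  s6 (successors {s5}): φ is false.
  s7 (successors {s5}): φ is false.
For instance, at s6:
  At s6: <>~[]~[]p is true, so ~<>~[]~[]p is false.
    At s6: <>~[]~[]p requires ~[]~[]p at some successor in {s5}.
      ~[]~[]p holds at s5, so <>~[]~[]p is true at s6.

No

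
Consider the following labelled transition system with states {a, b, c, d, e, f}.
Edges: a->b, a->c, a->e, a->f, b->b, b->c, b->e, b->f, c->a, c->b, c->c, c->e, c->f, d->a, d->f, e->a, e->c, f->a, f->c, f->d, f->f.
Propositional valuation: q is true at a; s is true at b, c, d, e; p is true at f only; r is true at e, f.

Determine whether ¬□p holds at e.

At e: □p is false, so ¬□p is true.
  At e: □p requires p at every successor {a, c}.
    p fails at a, so □p is false at e.

Yes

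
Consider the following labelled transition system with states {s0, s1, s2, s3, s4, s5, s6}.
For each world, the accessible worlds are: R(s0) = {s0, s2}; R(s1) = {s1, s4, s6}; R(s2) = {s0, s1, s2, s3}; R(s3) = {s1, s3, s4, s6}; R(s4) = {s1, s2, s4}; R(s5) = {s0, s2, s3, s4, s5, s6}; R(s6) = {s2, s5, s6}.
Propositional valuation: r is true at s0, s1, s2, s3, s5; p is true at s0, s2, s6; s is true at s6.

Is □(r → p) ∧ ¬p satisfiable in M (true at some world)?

Let φ = □(r → p) ∧ ¬p. Evaluate φ at each world:
  s0 (successors {s0, s2}): φ is false.
  s1 (successors {s1, s4, s6}): φ is false.
  s2 (successors {s0, s1, s2, s3}): φ is false.
  s3 (successors {s1, s3, s4, s6}): φ is false.
  s4 (successors {s1, s2, s4}): φ is false.
  s5 (successors {s0, s2, s3, s4, s5, s6}): φ is false.
  s6 (successors {s2, s5, s6}): φ is false.
For instance, at s0:
  At s0: □(r → p) is true, ¬p is false, so □(r → p) ∧ ¬p is false.
    At s0: □(r → p) requires r → p at every successor {s0, s2}.
      At s0: r → p is true.
      At s2: r → p is true.
    So □(r → p) is true at s0.

No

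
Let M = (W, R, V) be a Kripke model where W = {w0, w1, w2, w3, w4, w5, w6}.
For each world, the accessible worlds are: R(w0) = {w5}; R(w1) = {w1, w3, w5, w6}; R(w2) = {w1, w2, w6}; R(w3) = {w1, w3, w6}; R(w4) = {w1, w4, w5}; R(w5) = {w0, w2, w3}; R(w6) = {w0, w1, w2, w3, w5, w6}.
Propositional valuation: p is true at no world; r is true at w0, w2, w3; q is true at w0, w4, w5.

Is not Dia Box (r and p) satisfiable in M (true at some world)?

Yes

Recall that Box ψ holds at a world iff ψ holds at every accessible world, and Dia ψ holds iff ψ holds at some accessible world.
Let φ = not Dia Box (r and p). Evaluate φ at each world:
  w0 (successors {w5}): φ is true.
  w1 (successors {w1, w3, w5, w6}): φ is true.
  w2 (successors {w1, w2, w6}): φ is true.
  w3 (successors {w1, w3, w6}): φ is true.
  w4 (successors {w1, w4, w5}): φ is true.
  w5 (successors {w0, w2, w3}): φ is true.
  w6 (successors {w0, w1, w2, w3, w5, w6}): φ is true.
Detail at w0 (witness):
  At w0: Dia Box (r and p) is false, so not Dia Box (r and p) is true.
    At w0: Dia Box (r and p) requires Box (r and p) at some successor in {w5}.
      At w5: Box (r and p) is false.
    So Dia Box (r and p) is false at w0.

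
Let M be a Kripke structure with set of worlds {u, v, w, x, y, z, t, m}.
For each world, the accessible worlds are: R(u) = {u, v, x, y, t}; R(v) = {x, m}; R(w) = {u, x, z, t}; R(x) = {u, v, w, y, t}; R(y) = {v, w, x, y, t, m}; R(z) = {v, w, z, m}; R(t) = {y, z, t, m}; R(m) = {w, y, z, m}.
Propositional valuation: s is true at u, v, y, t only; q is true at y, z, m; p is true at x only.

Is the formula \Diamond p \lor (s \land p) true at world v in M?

Recall that \Diamond ψ holds at a world iff ψ holds at some accessible world.
At v: \Diamond p is true, s \land p is false, so \Diamond p \lor (s \land p) is true.
  At v: \Diamond p requires p at some successor in {x, m}.
    p holds at x, so \Diamond p is true at v.

Yes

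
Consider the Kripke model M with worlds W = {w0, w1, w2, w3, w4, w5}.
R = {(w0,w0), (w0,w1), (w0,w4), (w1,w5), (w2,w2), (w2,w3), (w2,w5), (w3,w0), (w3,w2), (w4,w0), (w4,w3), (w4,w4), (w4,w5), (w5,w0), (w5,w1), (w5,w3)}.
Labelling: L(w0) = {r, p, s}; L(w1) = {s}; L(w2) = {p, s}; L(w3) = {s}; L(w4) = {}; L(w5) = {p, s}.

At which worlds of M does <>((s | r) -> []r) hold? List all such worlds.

w0, w4

Let φ = <>((s | r) -> []r). Evaluate φ at each world:
  w0 (successors {w0, w1, w4}): φ is true.
  w1 (successors {w5}): φ is false.
  w2 (successors {w2, w3, w5}): φ is false.
  w3 (successors {w0, w2}): φ is false.
  w4 (successors {w0, w3, w4, w5}): φ is true.
  w5 (successors {w0, w1, w3}): φ is false.
For instance, at w2:
  At w2: <>((s | r) -> []r) requires (s | r) -> []r at some successor in {w2, w3, w5}.
    At w2: (s | r) -> []r is false.
    At w3: (s | r) -> []r is false.
    At w5: (s | r) -> []r is false.
  So <>((s | r) -> []r) is false at w2.
Satisfying worlds: {w0, w4}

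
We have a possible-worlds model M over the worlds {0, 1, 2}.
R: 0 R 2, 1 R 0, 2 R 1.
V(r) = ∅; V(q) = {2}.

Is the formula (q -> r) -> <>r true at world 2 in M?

Recall that <>ψ holds at a world iff ψ holds at some accessible world.
At 2: q -> r is false, <>r is false, so (q -> r) -> <>r is true.
  At 2: <>r requires r at some successor in {1}.
    At 1: r is false.
  So <>r is false at 2.

Yes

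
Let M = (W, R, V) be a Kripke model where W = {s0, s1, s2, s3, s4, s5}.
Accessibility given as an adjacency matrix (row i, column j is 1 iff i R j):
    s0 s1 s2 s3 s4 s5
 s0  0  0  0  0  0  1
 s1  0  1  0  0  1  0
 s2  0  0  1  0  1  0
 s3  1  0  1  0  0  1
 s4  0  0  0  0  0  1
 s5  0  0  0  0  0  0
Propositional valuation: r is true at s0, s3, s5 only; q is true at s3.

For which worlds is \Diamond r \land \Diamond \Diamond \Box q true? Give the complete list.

Let φ = \Diamond r \land \Diamond \Diamond \Box q. Evaluate φ at each world:
  s0 (successors {s5}): φ is false.
  s1 (successors {s1, s4}): φ is false.
  s2 (successors {s2, s4}): φ is false.
  s3 (successors {s0, s2, s5}): φ is true.
  s4 (successors {s5}): φ is false.
  s5 (successors ∅): φ is false.
For instance, at s2:
  At s2: \Diamond r is false, \Diamond \Diamond \Box q is true, so \Diamond r \land \Diamond \Diamond \Box q is false.
    At s2: \Diamond r requires r at some successor in {s2, s4}.
      At s2: r is false.
      At s4: r is false.
    So \Diamond r is false at s2.
    At s2: \Diamond \Diamond \Box q requires \Diamond \Box q at some successor in {s2, s4}.
      \Diamond \Box q holds at s4, so \Diamond \Diamond \Box q is true at s2.
Satisfying worlds: {s3}

s3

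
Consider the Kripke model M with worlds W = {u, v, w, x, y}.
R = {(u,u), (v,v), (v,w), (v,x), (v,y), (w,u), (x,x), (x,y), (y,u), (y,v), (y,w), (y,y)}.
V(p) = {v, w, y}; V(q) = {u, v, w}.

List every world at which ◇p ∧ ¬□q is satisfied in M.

v, x, y

Recall that □ψ holds at a world iff ψ holds at every accessible world, and ◇ψ holds iff ψ holds at some accessible world.
Let φ = ◇p ∧ ¬□q. Evaluate φ at each world:
  u (successors {u}): φ is false.
  v (successors {v, w, x, y}): φ is true.
  w (successors {u}): φ is false.
  x (successors {x, y}): φ is true.
  y (successors {u, v, w, y}): φ is true.
For instance, at u:
  At u: ◇p is false, ¬□q is false, so ◇p ∧ ¬□q is false.
    At u: ◇p requires p at some successor in {u}.
      At u: p is false.
    So ◇p is false at u.
    At u: □q is true, so ¬□q is false.
      At u: □q requires q at every successor {u}.
        At u: q is true.
      So □q is true at u.
Satisfying worlds: {v, x, y}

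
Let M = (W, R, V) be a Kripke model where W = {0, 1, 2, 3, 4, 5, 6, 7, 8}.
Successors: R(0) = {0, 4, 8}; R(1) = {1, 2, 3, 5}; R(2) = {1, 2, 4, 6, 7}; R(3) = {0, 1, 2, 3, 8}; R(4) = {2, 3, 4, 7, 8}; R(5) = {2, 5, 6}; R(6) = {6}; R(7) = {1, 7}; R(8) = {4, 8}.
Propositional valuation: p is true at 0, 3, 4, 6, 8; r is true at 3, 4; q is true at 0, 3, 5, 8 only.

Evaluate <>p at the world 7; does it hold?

No

At 7: <>p requires p at some successor in {1, 7}.
  At 1: p is false.
  At 7: p is false.
So <>p is false at 7.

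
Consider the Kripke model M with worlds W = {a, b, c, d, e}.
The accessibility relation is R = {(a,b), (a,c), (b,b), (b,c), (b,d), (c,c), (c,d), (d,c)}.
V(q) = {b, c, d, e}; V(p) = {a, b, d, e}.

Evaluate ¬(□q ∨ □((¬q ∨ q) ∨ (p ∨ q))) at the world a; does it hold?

At a: □q ∨ □((¬q ∨ q) ∨ (p ∨ q)) is true, so ¬(□q ∨ □((¬q ∨ q) ∨ (p ∨ q))) is false.
  At a: □q is true, □((¬q ∨ q) ∨ (p ∨ q)) is true, so □q ∨ □((¬q ∨ q) ∨ (p ∨ q)) is true.
    At a: □q requires q at every successor {b, c}.
      At b: q is true.
      At c: q is true.
    So □q is true at a.
    At a: □((¬q ∨ q) ∨ (p ∨ q)) requires (¬q ∨ q) ∨ (p ∨ q) at every successor {b, c}.
      At b: (¬q ∨ q) ∨ (p ∨ q) is true.
      At c: (¬q ∨ q) ∨ (p ∨ q) is true.
    So □((¬q ∨ q) ∨ (p ∨ q)) is true at a.

No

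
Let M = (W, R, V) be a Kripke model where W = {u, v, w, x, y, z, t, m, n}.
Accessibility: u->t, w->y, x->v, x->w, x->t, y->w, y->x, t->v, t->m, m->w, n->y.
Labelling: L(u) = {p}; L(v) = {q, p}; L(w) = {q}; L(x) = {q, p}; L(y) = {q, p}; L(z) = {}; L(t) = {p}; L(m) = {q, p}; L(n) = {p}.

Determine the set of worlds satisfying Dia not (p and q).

u, x, y, m

Let φ = Dia not (p and q). Evaluate φ at each world:
  u (successors {t}): φ is true.
  v (successors ∅): φ is false.
  w (successors {y}): φ is false.
  x (successors {v, w, t}): φ is true.
  y (successors {w, x}): φ is true.
  z (successors ∅): φ is false.
  t (successors {v, m}): φ is false.
  m (successors {w}): φ is true.
  n (successors {y}): φ is false.
For instance, at m:
  At m: Dia not (p and q) requires not (p and q) at some successor in {w}.
    not (p and q) holds at w, so Dia not (p and q) is true at m.
Satisfying worlds: {u, x, y, m}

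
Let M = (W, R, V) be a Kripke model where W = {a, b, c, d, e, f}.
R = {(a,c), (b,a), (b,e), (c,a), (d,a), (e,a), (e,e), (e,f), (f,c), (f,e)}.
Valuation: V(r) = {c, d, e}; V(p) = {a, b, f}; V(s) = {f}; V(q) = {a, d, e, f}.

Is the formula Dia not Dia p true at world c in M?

Yes

At c: Dia not Dia p requires not Dia p at some successor in {a}.
  not Dia p holds at a, so Dia not Dia p is true at c.
    At a: Dia p is false, so not Dia p is true.
      At a: Dia p requires p at some successor in {c}.
        At c: p is false.
      So Dia p is false at a.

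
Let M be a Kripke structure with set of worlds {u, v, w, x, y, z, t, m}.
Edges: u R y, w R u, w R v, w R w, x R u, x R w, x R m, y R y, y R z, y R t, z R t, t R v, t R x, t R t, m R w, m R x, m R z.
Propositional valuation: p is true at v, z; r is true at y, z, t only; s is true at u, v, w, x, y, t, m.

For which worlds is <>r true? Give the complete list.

u, y, z, t, m

Let φ = <>r. Evaluate φ at each world:
  u (successors {y}): φ is true.
  v (successors ∅): φ is false.
  w (successors {u, v, w}): φ is false.
  x (successors {u, w, m}): φ is false.
  y (successors {y, z, t}): φ is true.
  z (successors {t}): φ is true.
  t (successors {v, x, t}): φ is true.
  m (successors {w, x, z}): φ is true.
For instance, at t:
  At t: <>r requires r at some successor in {v, x, t}.
    r holds at t, so <>r is true at t.
Satisfying worlds: {u, y, z, t, m}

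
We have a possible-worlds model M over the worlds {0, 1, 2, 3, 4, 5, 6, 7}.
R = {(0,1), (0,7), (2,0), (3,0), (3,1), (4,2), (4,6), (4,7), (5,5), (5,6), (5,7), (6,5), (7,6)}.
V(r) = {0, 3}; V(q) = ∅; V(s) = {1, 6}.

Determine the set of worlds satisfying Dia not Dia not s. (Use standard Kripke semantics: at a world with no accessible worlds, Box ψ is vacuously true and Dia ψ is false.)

0, 3, 4, 5

Recall that Dia ψ holds at a world iff ψ holds at some accessible world.
Let φ = Dia not Dia not s. Evaluate φ at each world:
  0 (successors {1, 7}): φ is true.
  1 (successors ∅): φ is false.
  2 (successors {0}): φ is false.
  3 (successors {0, 1}): φ is true.
  4 (successors {2, 6, 7}): φ is true.
  5 (successors {5, 6, 7}): φ is true.
  6 (successors {5}): φ is false.
  7 (successors {6}): φ is false.
For instance, at 3:
  At 3: Dia not Dia not s requires not Dia not s at some successor in {0, 1}.
    not Dia not s holds at 1, so Dia not Dia not s is true at 3.
      At 1: Dia not s is false, so not Dia not s is true.
Satisfying worlds: {0, 3, 4, 5}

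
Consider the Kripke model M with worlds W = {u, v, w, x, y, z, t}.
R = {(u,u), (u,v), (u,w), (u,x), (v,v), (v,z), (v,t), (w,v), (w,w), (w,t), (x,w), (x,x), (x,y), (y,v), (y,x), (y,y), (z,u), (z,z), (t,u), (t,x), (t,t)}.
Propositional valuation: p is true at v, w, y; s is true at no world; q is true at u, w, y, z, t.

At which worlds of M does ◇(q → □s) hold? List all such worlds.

Recall that □ψ holds at a world iff ψ holds at every accessible world, and ◇ψ holds iff ψ holds at some accessible world.
Let φ = ◇(q → □s). Evaluate φ at each world:
  u (successors {u, v, w, x}): φ is true.
  v (successors {v, z, t}): φ is true.
  w (successors {v, w, t}): φ is true.
  x (successors {w, x, y}): φ is true.
  y (successors {v, x, y}): φ is true.
  z (successors {u, z}): φ is false.
  t (successors {u, x, t}): φ is true.
For instance, at w:
  At w: ◇(q → □s) requires q → □s at some successor in {v, w, t}.
    q → □s holds at v, so ◇(q → □s) is true at w.
      At v: q is false, □s is false, so q → □s is true.
Satisfying worlds: {u, v, w, x, y, t}

u, v, w, x, y, t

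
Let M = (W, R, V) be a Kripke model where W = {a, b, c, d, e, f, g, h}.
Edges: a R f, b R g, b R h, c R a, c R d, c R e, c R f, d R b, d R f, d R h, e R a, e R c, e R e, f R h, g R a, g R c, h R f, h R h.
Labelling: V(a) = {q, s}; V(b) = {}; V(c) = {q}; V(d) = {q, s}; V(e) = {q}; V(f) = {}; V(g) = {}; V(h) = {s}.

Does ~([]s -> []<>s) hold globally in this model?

No

Let φ = ~([]s -> []<>s). Evaluate φ at each world:
  a (successors {f}): φ is false.
  b (successors {g, h}): φ is false.
  c (successors {a, d, e, f}): φ is false.
  d (successors {b, f, h}): φ is false.
  e (successors {a, c, e}): φ is false.
  f (successors {h}): φ is false.
  g (successors {a, c}): φ is false.
  h (successors {f, h}): φ is false.
Detail at a (counterexample):
  At a: []s -> []<>s is true, so ~([]s -> []<>s) is false.
    At a: []s is false, []<>s is true, so []s -> []<>s is true.
      At a: []s requires s at every successor {f}.
        s fails at f, so []s is false at a.
      At a: []<>s requires <>s at every successor {f}.
        At f: <>s is true.
      So []<>s is true at a.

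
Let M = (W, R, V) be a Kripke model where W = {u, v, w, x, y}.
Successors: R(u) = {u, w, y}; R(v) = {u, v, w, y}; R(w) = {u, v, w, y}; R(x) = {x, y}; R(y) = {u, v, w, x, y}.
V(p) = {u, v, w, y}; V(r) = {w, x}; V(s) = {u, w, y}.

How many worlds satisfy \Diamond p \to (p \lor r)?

Recall that \Diamond ψ holds at a world iff ψ holds at some accessible world.
Let φ = \Diamond p \to (p \lor r). Evaluate φ at each world:
  u (successors {u, w, y}): φ is true.
  v (successors {u, v, w, y}): φ is true.
  w (successors {u, v, w, y}): φ is true.
  x (successors {x, y}): φ is true.
  y (successors {u, v, w, x, y}): φ is true.
For instance, at w:
  At w: \Diamond p is true, p \lor r is true, so \Diamond p \to (p \lor r) is true.
    At w: \Diamond p requires p at some successor in {u, v, w, y}.
      p holds at u, so \Diamond p is true at w.
Satisfying worlds: {u, v, w, x, y}

5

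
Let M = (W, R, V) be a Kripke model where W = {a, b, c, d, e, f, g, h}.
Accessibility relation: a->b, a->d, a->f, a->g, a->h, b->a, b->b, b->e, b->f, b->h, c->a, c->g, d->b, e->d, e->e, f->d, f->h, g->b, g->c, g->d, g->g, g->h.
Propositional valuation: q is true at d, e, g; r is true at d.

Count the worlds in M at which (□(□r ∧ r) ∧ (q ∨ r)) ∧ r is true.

0

Recall that □ψ holds at a world iff ψ holds at every accessible world, and ◇ψ holds iff ψ holds at some accessible world.
Let φ = (□(□r ∧ r) ∧ (q ∨ r)) ∧ r. Evaluate φ at each world:
  a (successors {b, d, f, g, h}): φ is false.
  b (successors {a, b, e, f, h}): φ is false.
  c (successors {a, g}): φ is false.
  d (successors {b}): φ is false.
  e (successors {d, e}): φ is false.
  f (successors {d, h}): φ is false.
  g (successors {b, c, d, g, h}): φ is false.
  h (successors ∅): φ is false.
For instance, at b:
  At b: □(□r ∧ r) ∧ (q ∨ r) is false, r is false, so (□(□r ∧ r) ∧ (q ∨ r)) ∧ r is false.
    At b: □(□r ∧ r) is false, q ∨ r is false, so □(□r ∧ r) ∧ (q ∨ r) is false.
      At b: □(□r ∧ r) requires □r ∧ r at every successor {a, b, e, f, h}.
        □r ∧ r fails at a, so □(□r ∧ r) is false at b.
Satisfying worlds: none.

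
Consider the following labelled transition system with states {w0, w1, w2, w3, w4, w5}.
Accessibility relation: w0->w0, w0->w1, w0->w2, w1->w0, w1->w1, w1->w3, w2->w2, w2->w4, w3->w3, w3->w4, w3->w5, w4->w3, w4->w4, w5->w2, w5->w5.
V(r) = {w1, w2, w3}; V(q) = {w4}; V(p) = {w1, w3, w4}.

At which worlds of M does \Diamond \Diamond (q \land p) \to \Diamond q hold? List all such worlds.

w2, w3, w4

Let φ = \Diamond \Diamond (q \land p) \to \Diamond q. Evaluate φ at each world:
  w0 (successors {w0, w1, w2}): φ is false.
  w1 (successors {w0, w1, w3}): φ is false.
  w2 (successors {w2, w4}): φ is true.
  w3 (successors {w3, w4, w5}): φ is true.
  w4 (successors {w3, w4}): φ is true.
  w5 (successors {w2, w5}): φ is false.
For instance, at w2:
  At w2: \Diamond \Diamond (q \land p) is true, \Diamond q is true, so \Diamond \Diamond (q \land p) \to \Diamond q is true.
    At w2: \Diamond \Diamond (q \land p) requires \Diamond (q \land p) at some successor in {w2, w4}.
      \Diamond (q \land p) holds at w2, so \Diamond \Diamond (q \land p) is true at w2.
    At w2: \Diamond q requires q at some successor in {w2, w4}.
      q holds at w4, so \Diamond q is true at w2.
Satisfying worlds: {w2, w3, w4}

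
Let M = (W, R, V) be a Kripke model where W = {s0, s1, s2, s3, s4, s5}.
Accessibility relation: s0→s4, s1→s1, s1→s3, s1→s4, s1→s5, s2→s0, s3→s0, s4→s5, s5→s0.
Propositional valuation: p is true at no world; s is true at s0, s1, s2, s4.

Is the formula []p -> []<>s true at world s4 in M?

Yes

At s4: []p is false, []<>s is true, so []p -> []<>s is true.
  At s4: []p requires p at every successor {s5}.
    p fails at s5, so []p is false at s4.
  At s4: []<>s requires <>s at every successor {s5}.
      At s5: <>s requires s at some successor in {s0}.
        s holds at s0, so <>s is true at s5.
  So []<>s is true at s4.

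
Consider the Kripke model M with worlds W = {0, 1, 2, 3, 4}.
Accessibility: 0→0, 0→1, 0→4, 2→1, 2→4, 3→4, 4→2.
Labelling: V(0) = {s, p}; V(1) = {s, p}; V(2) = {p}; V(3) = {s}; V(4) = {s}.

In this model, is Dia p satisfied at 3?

No

At 3: Dia p requires p at some successor in {4}.
  At 4: p is false.
So Dia p is false at 3.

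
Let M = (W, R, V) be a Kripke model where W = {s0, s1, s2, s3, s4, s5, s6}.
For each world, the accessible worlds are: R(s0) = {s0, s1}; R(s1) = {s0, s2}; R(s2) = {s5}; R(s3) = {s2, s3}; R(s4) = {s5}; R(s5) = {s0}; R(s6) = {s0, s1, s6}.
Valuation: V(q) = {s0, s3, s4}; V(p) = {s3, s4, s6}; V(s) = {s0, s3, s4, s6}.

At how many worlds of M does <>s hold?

5

Recall that <>ψ holds at a world iff ψ holds at some accessible world.
Let φ = <>s. Evaluate φ at each world:
  s0 (successors {s0, s1}): φ is true.
  s1 (successors {s0, s2}): φ is true.
  s2 (successors {s5}): φ is false.
  s3 (successors {s2, s3}): φ is true.
  s4 (successors {s5}): φ is false.
  s5 (successors {s0}): φ is true.
  s6 (successors {s0, s1, s6}): φ is true.
For instance, at s1:
  At s1: <>s requires s at some successor in {s0, s2}.
    s holds at s0, so <>s is true at s1.
Satisfying worlds: {s0, s1, s3, s5, s6}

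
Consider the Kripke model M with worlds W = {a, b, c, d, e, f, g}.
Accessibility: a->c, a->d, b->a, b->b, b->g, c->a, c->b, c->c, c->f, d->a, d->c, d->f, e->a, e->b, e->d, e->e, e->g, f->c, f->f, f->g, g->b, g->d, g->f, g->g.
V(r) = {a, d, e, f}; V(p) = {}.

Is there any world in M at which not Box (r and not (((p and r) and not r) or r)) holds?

Let φ = not Box (r and not (((p and r) and not r) or r)). Evaluate φ at each world:
  a (successors {c, d}): φ is true.
  b (successors {a, b, g}): φ is true.
  c (successors {a, b, c, f}): φ is true.
  d (successors {a, c, f}): φ is true.
  e (successors {a, b, d, e, g}): φ is true.
  f (successors {c, f, g}): φ is true.
  g (successors {b, d, f, g}): φ is true.
Detail at a (witness):
  At a: Box (r and not (((p and r) and not r) or r)) is false, so not Box (r and not (((p and r) and not r) or r)) is true.
    At a: Box (r and not (((p and r) and not r) or r)) requires r and not (((p and r) and not r) or r) at every successor {c, d}.
      r and not (((p and r) and not r) or r) fails at c, so Box (r and not (((p and r) and not r) or r)) is false at a.

Yes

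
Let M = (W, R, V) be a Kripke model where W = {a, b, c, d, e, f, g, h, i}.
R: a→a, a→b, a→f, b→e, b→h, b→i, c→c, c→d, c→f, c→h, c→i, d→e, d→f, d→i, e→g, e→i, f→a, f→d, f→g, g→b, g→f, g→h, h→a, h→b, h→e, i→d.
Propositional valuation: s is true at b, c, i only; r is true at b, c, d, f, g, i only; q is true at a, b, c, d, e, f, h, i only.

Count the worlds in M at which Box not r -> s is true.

9

Let φ = Box not r -> s. Evaluate φ at each world:
  a (successors {a, b, f}): φ is true.
  b (successors {e, h, i}): φ is true.
  c (successors {c, d, f, h, i}): φ is true.
  d (successors {e, f, i}): φ is true.
  e (successors {g, i}): φ is true.
  f (successors {a, d, g}): φ is true.
  g (successors {b, f, h}): φ is true.
  h (successors {a, b, e}): φ is true.
  i (successors {d}): φ is true.
For instance, at h:
  At h: Box not r is false, s is false, so Box not r -> s is true.
    At h: Box not r requires not r at every successor {a, b, e}.
      not r fails at b, so Box not r is false at h.
Satisfying worlds: {a, b, c, d, e, f, g, h, i}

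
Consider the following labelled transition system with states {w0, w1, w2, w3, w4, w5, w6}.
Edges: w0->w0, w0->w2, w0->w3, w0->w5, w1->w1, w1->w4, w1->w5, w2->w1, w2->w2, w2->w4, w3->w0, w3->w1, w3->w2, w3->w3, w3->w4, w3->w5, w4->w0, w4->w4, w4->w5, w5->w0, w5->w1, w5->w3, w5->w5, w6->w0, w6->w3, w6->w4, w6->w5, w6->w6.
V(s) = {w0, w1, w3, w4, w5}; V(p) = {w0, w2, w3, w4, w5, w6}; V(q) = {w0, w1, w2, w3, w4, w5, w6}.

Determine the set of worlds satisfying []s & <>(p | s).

Let φ = []s & <>(p | s). Evaluate φ at each world:
  w0 (successors {w0, w2, w3, w5}): φ is false.
  w1 (successors {w1, w4, w5}): φ is true.
  w2 (successors {w1, w2, w4}): φ is false.
  w3 (successors {w0, w1, w2, w3, w4, w5}): φ is false.
  w4 (successors {w0, w4, w5}): φ is true.
  w5 (successors {w0, w1, w3, w5}): φ is true.
  w6 (successors {w0, w3, w4, w5, w6}): φ is false.
For instance, at w0:
  At w0: []s is false, <>(p | s) is true, so []s & <>(p | s) is false.
    At w0: []s requires s at every successor {w0, w2, w3, w5}.
      s fails at w2, so []s is false at w0.
    At w0: <>(p | s) requires p | s at some successor in {w0, w2, w3, w5}.
      p | s holds at w0, so <>(p | s) is true at w0.
Satisfying worlds: {w1, w4, w5}

w1, w4, w5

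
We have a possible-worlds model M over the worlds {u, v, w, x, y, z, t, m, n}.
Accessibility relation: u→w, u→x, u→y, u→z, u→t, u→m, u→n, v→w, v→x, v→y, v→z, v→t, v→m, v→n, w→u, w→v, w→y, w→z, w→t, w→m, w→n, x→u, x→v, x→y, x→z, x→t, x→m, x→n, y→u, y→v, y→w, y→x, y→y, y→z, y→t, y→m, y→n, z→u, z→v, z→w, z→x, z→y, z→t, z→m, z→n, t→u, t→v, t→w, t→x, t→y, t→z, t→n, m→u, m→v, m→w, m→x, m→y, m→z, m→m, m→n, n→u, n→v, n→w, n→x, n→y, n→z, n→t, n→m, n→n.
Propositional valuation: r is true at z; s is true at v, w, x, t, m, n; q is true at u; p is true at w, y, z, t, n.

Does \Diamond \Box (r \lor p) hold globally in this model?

No

Let φ = \Diamond \Box (r \lor p). Evaluate φ at each world:
  u (successors {w, x, y, z, t, m, n}): φ is false.
  v (successors {w, x, y, z, t, m, n}): φ is false.
  w (successors {u, v, y, z, t, m, n}): φ is false.
  x (successors {u, v, y, z, t, m, n}): φ is false.
  y (successors {u, v, w, x, y, z, t, m, n}): φ is false.
  z (successors {u, v, w, x, y, t, m, n}): φ is false.
  t (successors {u, v, w, x, y, z, n}): φ is false.
  m (successors {u, v, w, x, y, z, m, n}): φ is false.
  n (successors {u, v, w, x, y, z, t, m, n}): φ is false.
Detail at u (counterexample):
  At u: \Diamond \Box (r \lor p) requires \Box (r \lor p) at some successor in {w, x, y, z, t, m, n}.
    At w: \Box (r \lor p) is false.
    At x: \Box (r \lor p) is false.
    At y: \Box (r \lor p) is false.
    At z: \Box (r \lor p) is false.
    At t: \Box (r \lor p) is false.
    At m: \Box (r \lor p) is false.
    At n: \Box (r \lor p) is false.
  So \Diamond \Box (r \lor p) is false at u.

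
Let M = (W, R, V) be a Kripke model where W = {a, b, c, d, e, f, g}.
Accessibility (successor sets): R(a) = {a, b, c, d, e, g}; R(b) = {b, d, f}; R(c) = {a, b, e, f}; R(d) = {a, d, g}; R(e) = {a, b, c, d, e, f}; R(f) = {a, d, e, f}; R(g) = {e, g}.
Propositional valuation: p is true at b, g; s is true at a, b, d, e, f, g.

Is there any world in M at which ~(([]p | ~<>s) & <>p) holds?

Yes

Let φ = ~(([]p | ~<>s) & <>p). Evaluate φ at each world:
  a (successors {a, b, c, d, e, g}): φ is true.
  b (successors {b, d, f}): φ is true.
  c (successors {a, b, e, f}): φ is true.
  d (successors {a, d, g}): φ is true.
  e (successors {a, b, c, d, e, f}): φ is true.
  f (successors {a, d, e, f}): φ is true.
  g (successors {e, g}): φ is true.
Detail at a (witness):
  At a: ([]p | ~<>s) & <>p is false, so ~(([]p | ~<>s) & <>p) is true.
    At a: []p | ~<>s is false, <>p is true, so ([]p | ~<>s) & <>p is false.
      At a: []p is false, ~<>s is false, so []p | ~<>s is false.
      At a: <>p requires p at some successor in {a, b, c, d, e, g}.
        p holds at b, so <>p is true at a.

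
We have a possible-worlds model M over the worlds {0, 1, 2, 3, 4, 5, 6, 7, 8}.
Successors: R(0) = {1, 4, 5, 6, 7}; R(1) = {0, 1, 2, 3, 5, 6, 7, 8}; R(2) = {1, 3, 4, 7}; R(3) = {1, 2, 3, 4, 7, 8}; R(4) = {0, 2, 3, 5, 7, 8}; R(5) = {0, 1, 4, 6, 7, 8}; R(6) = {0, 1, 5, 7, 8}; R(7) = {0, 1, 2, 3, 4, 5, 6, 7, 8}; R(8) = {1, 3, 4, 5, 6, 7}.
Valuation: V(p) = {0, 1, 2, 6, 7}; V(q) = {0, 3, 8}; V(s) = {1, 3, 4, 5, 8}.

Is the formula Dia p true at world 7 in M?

Yes

At 7: Dia p requires p at some successor in {0, 1, 2, 3, 4, 5, 6, 7, 8}.
  p holds at 0, so Dia p is true at 7.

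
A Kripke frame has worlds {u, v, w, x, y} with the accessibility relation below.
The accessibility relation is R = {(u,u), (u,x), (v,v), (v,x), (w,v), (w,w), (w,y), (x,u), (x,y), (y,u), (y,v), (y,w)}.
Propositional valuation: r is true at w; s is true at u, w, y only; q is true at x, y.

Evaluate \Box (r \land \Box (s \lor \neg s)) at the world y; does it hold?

No

At y: \Box (r \land \Box (s \lor \neg s)) requires r \land \Box (s \lor \neg s) at every successor {u, v, w}.
  r \land \Box (s \lor \neg s) fails at u, so \Box (r \land \Box (s \lor \neg s)) is false at y.
    At u: r is false, \Box (s \lor \neg s) is true, so r \land \Box (s \lor \neg s) is false.
      At u: \Box (s \lor \neg s) requires s \lor \neg s at every successor {u, x}.
        At u: s \lor \neg s is true.
        At x: s \lor \neg s is true.
      So \Box (s \lor \neg s) is true at u.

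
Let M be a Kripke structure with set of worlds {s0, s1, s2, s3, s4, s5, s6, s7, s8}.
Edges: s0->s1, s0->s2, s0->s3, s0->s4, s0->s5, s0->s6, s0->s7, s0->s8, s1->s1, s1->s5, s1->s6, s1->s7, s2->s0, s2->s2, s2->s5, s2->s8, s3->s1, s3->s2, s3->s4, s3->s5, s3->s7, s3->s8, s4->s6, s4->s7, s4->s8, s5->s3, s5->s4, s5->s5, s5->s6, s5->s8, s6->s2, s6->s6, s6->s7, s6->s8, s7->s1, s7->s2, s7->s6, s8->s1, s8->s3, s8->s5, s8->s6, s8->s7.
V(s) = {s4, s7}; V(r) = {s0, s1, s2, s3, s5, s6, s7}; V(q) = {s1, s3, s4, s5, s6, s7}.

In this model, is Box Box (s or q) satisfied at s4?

No

At s4: Box Box (s or q) requires Box (s or q) at every successor {s6, s7, s8}.
  Box (s or q) fails at s6, so Box Box (s or q) is false at s4.
    At s6: Box (s or q) requires s or q at every successor {s2, s6, s7, s8}.
      s or q fails at s2, so Box (s or q) is false at s6.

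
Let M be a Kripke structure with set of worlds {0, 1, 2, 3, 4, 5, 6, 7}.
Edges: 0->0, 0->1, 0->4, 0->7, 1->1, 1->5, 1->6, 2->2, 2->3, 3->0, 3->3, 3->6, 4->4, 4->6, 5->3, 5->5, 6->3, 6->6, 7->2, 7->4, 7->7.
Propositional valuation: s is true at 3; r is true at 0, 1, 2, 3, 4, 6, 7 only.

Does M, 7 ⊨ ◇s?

At 7: ◇s requires s at some successor in {2, 4, 7}.
  At 2: s is false.
  At 4: s is false.
  At 7: s is false.
So ◇s is false at 7.

No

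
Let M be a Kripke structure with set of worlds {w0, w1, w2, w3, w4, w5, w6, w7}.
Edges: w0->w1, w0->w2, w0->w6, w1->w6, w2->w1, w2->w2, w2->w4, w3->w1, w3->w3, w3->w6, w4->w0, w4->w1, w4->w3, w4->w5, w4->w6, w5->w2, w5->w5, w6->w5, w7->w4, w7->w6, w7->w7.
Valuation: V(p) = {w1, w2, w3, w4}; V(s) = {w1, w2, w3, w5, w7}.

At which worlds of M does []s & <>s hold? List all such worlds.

w5, w6

Let φ = []s & <>s. Evaluate φ at each world:
  w0 (successors {w1, w2, w6}): φ is false.
  w1 (successors {w6}): φ is false.
  w2 (successors {w1, w2, w4}): φ is false.
  w3 (successors {w1, w3, w6}): φ is false.
  w4 (successors {w0, w1, w3, w5, w6}): φ is false.
  w5 (successors {w2, w5}): φ is true.
  w6 (successors {w5}): φ is true.
  w7 (successors {w4, w6, w7}): φ is false.
For instance, at w6:
  At w6: []s is true, <>s is true, so []s & <>s is true.
    At w6: []s requires s at every successor {w5}.
      At w5: s is true.
    So []s is true at w6.
    At w6: <>s requires s at some successor in {w5}.
      s holds at w5, so <>s is true at w6.
Satisfying worlds: {w5, w6}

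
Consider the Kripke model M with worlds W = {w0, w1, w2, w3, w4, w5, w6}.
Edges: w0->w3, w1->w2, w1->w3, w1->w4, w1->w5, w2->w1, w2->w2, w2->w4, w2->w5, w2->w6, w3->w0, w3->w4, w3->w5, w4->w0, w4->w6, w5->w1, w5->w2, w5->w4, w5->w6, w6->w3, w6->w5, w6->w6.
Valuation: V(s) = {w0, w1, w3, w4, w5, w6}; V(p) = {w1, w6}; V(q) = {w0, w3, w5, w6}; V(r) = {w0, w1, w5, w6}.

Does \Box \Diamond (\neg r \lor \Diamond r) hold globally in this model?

Yes

Let φ = \Box \Diamond (\neg r \lor \Diamond r). Evaluate φ at each world:
  w0 (successors {w3}): φ is true.
  w1 (successors {w2, w3, w4, w5}): φ is true.
  w2 (successors {w1, w2, w4, w5, w6}): φ is true.
  w3 (successors {w0, w4, w5}): φ is true.
  w4 (successors {w0, w6}): φ is true.
  w5 (successors {w1, w2, w4, w6}): φ is true.
  w6 (successors {w3, w5, w6}): φ is true.
For instance, at w6:
  At w6: \Box \Diamond (\neg r \lor \Diamond r) requires \Diamond (\neg r \lor \Diamond r) at every successor {w3, w5, w6}.
      At w3: \Diamond (\neg r \lor \Diamond r) requires \neg r \lor \Diamond r at some successor in {w0, w4, w5}.
        \neg r \lor \Diamond r holds at w4, so \Diamond (\neg r \lor \Diamond r) is true at w3.
      At w5: \Diamond (\neg r \lor \Diamond r) requires \neg r \lor \Diamond r at some successor in {w1, w2, w4, w6}.
        \neg r \lor \Diamond r holds at w1, so \Diamond (\neg r \lor \Diamond r) is true at w5.
      At w6: \Diamond (\neg r \lor \Diamond r) requires \neg r \lor \Diamond r at some successor in {w3, w5, w6}.
        \neg r \lor \Diamond r holds at w3, so \Diamond (\neg r \lor \Diamond r) is true at w6.
  So \Box \Diamond (\neg r \lor \Diamond r) is true at w6.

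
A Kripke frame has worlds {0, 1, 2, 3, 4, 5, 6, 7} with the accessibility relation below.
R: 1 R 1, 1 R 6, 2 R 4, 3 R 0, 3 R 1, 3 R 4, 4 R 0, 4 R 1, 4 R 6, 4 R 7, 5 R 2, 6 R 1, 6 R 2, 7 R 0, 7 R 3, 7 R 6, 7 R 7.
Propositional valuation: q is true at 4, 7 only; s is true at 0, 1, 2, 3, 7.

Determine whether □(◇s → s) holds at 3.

No

At 3: □(◇s → s) requires ◇s → s at every successor {0, 1, 4}.
  ◇s → s fails at 4, so □(◇s → s) is false at 3.
    At 4: ◇s is true, s is false, so ◇s → s is false.
      At 4: ◇s requires s at some successor in {0, 1, 6, 7}.
        s holds at 0, so ◇s is true at 4.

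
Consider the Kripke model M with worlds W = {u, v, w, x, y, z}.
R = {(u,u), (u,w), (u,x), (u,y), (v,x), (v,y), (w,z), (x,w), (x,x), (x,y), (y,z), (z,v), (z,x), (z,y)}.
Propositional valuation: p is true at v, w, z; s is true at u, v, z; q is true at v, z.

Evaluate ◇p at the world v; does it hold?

Recall that ◇ψ holds at a world iff ψ holds at some accessible world.
At v: ◇p requires p at some successor in {x, y}.
  At x: p is false.
  At y: p is false.
So ◇p is false at v.

No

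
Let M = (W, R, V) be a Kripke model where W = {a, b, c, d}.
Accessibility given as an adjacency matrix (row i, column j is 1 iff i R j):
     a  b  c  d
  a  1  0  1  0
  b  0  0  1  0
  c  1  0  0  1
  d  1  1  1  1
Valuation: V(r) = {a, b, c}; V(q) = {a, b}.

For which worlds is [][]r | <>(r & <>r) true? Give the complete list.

a, b, c, d

Let φ = [][]r | <>(r & <>r). Evaluate φ at each world:
  a (successors {a, c}): φ is true.
  b (successors {c}): φ is true.
  c (successors {a, d}): φ is true.
  d (successors {a, b, c, d}): φ is true.
For instance, at c:
  At c: [][]r is false, <>(r & <>r) is true, so [][]r | <>(r & <>r) is true.
    At c: [][]r requires []r at every successor {a, d}.
      []r fails at d, so [][]r is false at c.
    At c: <>(r & <>r) requires r & <>r at some successor in {a, d}.
      r & <>r holds at a, so <>(r & <>r) is true at c.
Satisfying worlds: {a, b, c, d}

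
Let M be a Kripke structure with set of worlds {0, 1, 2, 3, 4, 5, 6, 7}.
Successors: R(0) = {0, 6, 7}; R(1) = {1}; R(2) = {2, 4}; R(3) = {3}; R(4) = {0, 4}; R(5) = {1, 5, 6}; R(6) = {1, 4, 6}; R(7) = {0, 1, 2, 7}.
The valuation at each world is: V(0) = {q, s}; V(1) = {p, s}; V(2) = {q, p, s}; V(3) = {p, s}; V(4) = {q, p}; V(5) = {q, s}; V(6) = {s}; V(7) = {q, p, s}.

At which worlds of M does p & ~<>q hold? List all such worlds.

1, 3

Recall that <>ψ holds at a world iff ψ holds at some accessible world.
Let φ = p & ~<>q. Evaluate φ at each world:
  0 (successors {0, 6, 7}): φ is false.
  1 (successors {1}): φ is true.
  2 (successors {2, 4}): φ is false.
  3 (successors {3}): φ is true.
  4 (successors {0, 4}): φ is false.
  5 (successors {1, 5, 6}): φ is false.
  6 (successors {1, 4, 6}): φ is false.
  7 (successors {0, 1, 2, 7}): φ is false.
For instance, at 6:
  At 6: p is false, ~<>q is false, so p & ~<>q is false.
    At 6: <>q is true, so ~<>q is false.
      At 6: <>q requires q at some successor in {1, 4, 6}.
        q holds at 4, so <>q is true at 6.
Satisfying worlds: {1, 3}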